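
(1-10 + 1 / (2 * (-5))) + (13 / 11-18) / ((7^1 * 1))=-8857 / 770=-11.50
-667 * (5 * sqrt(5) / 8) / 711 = -3335 * sqrt(5) / 5688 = -1.31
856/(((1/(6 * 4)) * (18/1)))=3424/3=1141.33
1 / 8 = 0.12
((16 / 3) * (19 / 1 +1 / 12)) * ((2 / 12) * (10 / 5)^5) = 14656 / 27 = 542.81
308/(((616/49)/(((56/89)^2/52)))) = 0.19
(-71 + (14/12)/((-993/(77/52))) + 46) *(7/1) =-54221573/309816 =-175.01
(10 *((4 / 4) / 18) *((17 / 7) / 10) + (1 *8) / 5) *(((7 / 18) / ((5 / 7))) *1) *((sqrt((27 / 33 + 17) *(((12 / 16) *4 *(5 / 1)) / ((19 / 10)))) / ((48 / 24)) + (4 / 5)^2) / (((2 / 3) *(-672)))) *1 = -7651 *sqrt(1254) / 21669120 - 1093 / 810000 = -0.01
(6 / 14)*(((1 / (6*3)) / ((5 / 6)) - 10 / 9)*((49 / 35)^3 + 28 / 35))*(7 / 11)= -20821 / 20625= -1.01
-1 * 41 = -41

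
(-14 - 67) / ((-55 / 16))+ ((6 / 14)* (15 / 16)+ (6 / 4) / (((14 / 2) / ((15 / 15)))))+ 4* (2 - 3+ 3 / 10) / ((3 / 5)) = 360601 / 18480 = 19.51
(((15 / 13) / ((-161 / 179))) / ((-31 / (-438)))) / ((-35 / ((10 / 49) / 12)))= 196005 / 22254869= 0.01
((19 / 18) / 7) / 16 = 19 / 2016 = 0.01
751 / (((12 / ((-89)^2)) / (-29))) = -172511459 / 12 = -14375954.92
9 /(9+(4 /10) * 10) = 0.69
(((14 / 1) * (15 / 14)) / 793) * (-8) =-0.15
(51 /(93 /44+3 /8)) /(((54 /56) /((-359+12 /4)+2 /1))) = -4942784 /657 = -7523.26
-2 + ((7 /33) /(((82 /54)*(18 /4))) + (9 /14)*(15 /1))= 48453 /6314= 7.67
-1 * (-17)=17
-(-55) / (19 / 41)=2255 / 19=118.68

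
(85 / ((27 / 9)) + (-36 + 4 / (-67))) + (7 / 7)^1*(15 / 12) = -5207 / 804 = -6.48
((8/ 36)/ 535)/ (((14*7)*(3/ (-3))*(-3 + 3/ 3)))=1/ 471870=0.00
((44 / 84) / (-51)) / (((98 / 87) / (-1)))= 0.01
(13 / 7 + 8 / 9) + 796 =50321 / 63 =798.75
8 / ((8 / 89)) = 89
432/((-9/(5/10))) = -24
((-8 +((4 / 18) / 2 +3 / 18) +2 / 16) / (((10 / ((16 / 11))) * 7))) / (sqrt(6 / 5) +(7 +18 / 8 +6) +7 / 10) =-63452 / 6380703 +8752 * sqrt(30) / 70187733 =-0.01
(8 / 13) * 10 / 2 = 3.08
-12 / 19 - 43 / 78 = -1753 / 1482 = -1.18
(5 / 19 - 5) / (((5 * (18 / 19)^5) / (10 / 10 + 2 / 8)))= -651605 / 419904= -1.55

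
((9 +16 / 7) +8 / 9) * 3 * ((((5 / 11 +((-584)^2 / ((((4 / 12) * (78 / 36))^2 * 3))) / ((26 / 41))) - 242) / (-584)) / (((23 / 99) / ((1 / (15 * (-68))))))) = 90.64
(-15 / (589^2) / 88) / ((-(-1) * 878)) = -15 / 26804504144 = -0.00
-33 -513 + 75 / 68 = -37053 / 68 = -544.90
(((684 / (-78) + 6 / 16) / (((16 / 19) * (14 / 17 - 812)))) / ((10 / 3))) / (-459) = -0.00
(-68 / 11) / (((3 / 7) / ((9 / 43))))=-1428 / 473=-3.02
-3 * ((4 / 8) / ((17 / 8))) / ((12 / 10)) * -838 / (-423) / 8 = -2095 / 14382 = -0.15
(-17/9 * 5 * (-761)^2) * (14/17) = -40538470/9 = -4504274.44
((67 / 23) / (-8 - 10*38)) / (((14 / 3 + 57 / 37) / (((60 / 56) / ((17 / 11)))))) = -1227105 / 1463375368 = -0.00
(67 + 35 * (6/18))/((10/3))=118/5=23.60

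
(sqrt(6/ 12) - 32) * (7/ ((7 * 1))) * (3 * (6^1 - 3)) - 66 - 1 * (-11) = -343 + 9 * sqrt(2)/ 2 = -336.64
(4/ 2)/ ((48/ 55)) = 55/ 24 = 2.29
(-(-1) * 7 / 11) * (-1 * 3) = -1.91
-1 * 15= -15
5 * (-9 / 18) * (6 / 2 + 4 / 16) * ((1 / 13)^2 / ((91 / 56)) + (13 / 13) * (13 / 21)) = -143645 / 28392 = -5.06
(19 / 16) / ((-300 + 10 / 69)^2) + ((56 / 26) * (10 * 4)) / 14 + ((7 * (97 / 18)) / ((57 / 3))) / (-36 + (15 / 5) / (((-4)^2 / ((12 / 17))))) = 226472623788855923 / 37135752357787200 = 6.10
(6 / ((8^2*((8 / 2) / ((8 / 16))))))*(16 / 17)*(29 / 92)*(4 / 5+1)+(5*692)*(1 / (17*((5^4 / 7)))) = 2.29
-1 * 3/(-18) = 1/6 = 0.17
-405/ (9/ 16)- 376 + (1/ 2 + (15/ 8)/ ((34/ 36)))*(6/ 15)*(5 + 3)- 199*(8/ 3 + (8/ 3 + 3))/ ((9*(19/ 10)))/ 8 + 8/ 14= -1342543121/ 1220940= -1099.60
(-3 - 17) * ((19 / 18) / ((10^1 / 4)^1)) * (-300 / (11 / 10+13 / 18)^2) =1282500 / 1681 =762.94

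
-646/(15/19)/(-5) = 163.65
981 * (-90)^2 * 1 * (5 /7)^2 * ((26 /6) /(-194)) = -430413750 /4753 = -90556.23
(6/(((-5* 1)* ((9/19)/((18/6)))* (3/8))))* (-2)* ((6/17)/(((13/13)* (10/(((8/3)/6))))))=2432/3825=0.64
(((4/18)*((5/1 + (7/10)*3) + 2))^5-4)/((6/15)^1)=74.54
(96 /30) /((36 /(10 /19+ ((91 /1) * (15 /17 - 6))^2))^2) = 1418247051988971961 /12211187805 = 116143251.14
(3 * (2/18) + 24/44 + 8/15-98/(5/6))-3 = -19666/165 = -119.19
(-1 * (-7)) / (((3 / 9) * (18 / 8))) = 28 / 3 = 9.33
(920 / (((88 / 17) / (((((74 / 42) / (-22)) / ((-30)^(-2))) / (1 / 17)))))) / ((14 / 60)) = -933315.48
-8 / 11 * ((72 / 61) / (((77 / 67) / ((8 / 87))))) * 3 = -0.21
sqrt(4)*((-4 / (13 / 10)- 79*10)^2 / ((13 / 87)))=18495521400 / 2197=8418535.00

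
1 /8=0.12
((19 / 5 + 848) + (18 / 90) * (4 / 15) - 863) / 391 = -836 / 29325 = -0.03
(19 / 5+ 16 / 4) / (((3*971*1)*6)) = 13 / 29130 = 0.00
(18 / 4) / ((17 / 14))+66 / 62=2514 / 527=4.77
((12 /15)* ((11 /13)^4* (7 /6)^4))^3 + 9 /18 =92966119144269284131921 /99052461244611400968000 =0.94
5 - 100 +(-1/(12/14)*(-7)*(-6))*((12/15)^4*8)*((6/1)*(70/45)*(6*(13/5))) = -73353131/3125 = -23473.00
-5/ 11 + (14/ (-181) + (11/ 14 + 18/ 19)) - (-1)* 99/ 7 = 8126299/ 529606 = 15.34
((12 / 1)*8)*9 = 864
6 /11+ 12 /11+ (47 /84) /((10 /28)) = 1057 /330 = 3.20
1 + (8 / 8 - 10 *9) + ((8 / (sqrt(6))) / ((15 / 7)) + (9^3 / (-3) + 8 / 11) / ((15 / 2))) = -3970 / 33 + 28 *sqrt(6) / 45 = -118.78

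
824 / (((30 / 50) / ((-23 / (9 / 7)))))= -663320 / 27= -24567.41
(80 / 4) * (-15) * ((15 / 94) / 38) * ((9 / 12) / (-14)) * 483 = 232875 / 7144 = 32.60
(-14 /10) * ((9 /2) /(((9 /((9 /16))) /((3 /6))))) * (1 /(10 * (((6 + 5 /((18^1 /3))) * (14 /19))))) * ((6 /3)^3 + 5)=-0.05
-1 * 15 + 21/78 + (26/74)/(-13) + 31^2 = 910285/962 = 946.24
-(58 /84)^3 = -24389 /74088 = -0.33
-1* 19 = -19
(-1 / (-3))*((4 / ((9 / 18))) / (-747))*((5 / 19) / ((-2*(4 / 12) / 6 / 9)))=120 / 1577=0.08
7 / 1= 7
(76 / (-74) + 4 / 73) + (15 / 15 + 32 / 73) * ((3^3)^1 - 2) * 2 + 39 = 296963 / 2701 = 109.95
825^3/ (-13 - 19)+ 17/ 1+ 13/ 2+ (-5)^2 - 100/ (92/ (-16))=-12914810879/ 736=-17547297.39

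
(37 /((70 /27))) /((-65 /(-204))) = 101898 /2275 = 44.79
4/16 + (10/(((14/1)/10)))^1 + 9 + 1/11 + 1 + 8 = 7849/308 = 25.48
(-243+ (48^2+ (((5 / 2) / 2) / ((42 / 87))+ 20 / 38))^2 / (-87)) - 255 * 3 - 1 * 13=-2042153784611 / 32830784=-62202.41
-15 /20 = -3 /4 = -0.75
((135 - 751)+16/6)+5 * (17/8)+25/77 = -1113205/1848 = -602.38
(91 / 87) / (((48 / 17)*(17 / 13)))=0.28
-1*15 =-15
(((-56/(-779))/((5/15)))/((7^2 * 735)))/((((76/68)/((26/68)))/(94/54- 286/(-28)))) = 117494/4797522135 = 0.00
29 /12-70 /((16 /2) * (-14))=73 /24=3.04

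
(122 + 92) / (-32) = -107 / 16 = -6.69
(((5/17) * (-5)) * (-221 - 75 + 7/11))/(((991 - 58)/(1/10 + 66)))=3579315/116314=30.77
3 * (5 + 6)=33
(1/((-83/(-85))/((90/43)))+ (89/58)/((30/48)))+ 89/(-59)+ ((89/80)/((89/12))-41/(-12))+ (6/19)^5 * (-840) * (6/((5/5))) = -4160048661295199/453613339000230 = -9.17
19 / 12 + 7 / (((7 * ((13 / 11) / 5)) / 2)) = 1567 / 156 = 10.04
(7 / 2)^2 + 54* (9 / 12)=211 / 4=52.75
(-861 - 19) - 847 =-1727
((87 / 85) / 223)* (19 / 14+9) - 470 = -24942257 / 53074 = -469.95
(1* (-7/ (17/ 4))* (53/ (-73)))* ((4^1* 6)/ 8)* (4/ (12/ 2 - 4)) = 8904/ 1241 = 7.17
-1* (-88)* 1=88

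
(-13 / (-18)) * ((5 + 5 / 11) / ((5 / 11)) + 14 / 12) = 1027 / 108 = 9.51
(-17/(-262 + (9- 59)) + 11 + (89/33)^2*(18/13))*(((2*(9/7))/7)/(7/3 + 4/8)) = 552141/201586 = 2.74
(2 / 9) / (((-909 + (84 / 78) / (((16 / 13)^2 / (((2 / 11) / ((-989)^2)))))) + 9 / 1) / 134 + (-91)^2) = 184544045312 / 6871363939339443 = 0.00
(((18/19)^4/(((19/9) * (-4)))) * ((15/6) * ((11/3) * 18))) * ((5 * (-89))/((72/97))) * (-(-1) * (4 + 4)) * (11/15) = 137071493460/2476099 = 55357.84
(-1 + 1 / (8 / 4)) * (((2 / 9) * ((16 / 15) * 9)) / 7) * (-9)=48 / 35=1.37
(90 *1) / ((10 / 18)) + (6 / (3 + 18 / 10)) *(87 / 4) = 3027 / 16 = 189.19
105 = 105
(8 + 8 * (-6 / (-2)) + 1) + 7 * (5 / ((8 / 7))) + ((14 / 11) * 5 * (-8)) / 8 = 5039 / 88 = 57.26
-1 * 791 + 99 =-692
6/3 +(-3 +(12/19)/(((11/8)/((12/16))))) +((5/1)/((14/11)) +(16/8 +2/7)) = 16265/2926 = 5.56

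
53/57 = 0.93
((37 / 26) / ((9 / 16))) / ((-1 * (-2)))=148 / 117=1.26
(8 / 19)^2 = 64 / 361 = 0.18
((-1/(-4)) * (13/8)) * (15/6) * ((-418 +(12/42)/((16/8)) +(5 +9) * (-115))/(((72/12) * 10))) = -184535/5376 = -34.33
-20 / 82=-10 / 41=-0.24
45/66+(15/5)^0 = 1.68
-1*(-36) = 36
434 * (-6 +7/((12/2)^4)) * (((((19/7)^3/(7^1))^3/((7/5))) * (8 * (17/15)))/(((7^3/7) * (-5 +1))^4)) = -0.00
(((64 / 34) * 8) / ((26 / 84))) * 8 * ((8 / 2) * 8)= 12454.81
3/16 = 0.19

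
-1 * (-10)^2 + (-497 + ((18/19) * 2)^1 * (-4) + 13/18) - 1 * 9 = -209597/342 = -612.86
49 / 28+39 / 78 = 9 / 4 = 2.25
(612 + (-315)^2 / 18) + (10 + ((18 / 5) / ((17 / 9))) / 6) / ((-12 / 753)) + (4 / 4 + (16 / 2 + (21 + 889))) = 2174663 / 340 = 6396.07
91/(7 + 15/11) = 1001/92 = 10.88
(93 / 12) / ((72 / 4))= 31 / 72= 0.43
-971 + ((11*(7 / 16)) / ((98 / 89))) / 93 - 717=-35163437 / 20832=-1687.95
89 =89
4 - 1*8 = -4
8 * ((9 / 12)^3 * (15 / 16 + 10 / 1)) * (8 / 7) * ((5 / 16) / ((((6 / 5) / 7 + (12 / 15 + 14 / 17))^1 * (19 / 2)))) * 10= 3346875 / 432896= 7.73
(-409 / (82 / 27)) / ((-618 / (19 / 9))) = 7771 / 16892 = 0.46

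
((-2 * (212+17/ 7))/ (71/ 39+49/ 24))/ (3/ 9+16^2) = -2809872/ 6486515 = -0.43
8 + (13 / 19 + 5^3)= 2540 / 19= 133.68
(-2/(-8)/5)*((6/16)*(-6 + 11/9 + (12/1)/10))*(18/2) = -483/800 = -0.60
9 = 9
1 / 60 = 0.02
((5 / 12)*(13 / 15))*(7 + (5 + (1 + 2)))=65 / 12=5.42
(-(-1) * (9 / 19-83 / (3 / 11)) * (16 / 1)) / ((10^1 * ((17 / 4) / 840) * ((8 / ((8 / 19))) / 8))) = -248299520 / 6137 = -40459.43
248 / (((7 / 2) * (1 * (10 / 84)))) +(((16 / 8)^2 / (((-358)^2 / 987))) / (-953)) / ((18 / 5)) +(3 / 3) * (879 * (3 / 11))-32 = 8090756062043 / 10076574090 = 802.93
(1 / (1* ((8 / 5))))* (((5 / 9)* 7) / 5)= 35 / 72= 0.49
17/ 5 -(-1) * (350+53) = 2032/ 5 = 406.40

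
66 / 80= 33 / 40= 0.82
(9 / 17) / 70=9 / 1190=0.01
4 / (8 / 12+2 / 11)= 33 / 7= 4.71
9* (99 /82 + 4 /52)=12321 /1066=11.56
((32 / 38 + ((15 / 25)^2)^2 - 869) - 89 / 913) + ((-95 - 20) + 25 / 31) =-330155682933 / 336098125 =-982.32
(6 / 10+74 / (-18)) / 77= -158 / 3465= -0.05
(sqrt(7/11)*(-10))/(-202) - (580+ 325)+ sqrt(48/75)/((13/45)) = -11729/13+ 5*sqrt(77)/1111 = -902.19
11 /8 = 1.38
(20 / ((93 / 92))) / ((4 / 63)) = 9660 / 31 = 311.61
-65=-65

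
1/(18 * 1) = 1/18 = 0.06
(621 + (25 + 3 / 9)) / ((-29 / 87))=-1939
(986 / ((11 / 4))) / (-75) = -3944 / 825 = -4.78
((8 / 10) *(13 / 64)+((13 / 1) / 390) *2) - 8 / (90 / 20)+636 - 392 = 242.45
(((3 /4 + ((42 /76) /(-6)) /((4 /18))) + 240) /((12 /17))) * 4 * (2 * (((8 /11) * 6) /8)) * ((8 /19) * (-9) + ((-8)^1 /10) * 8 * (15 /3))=-19195380 /361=-53172.80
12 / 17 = 0.71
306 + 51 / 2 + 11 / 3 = 2011 / 6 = 335.17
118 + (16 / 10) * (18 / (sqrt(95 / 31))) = 144 * sqrt(2945) / 475 + 118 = 134.45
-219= -219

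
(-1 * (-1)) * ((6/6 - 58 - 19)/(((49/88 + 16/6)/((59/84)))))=-98648/5957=-16.56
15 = 15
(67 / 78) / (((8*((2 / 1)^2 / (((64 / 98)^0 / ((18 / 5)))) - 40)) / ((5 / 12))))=-1675 / 958464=-0.00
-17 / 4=-4.25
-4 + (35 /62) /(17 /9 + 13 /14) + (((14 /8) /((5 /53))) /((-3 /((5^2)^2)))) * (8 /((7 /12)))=-116661363 /2201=-53003.80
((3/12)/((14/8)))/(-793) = -0.00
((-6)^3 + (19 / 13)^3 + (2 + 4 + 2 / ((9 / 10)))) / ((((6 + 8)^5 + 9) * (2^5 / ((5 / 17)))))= -20233295 / 5785207118496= -0.00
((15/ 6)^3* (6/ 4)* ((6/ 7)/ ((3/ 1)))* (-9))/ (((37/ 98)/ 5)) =-118125/ 148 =-798.14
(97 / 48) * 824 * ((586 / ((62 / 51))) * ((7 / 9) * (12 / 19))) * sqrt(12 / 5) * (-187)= -260570435356 * sqrt(15) / 8835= -114225801.54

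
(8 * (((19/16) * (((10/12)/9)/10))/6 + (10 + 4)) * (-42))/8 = -1016197/1728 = -588.08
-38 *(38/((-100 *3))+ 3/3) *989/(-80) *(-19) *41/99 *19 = -36434452421/594000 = -61337.46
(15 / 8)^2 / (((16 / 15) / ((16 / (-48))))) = -1125 / 1024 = -1.10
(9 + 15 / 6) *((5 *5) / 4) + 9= 647 / 8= 80.88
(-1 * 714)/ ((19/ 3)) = -2142/ 19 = -112.74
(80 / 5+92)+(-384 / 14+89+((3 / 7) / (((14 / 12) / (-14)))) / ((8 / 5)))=2329 / 14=166.36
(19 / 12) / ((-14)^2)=19 / 2352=0.01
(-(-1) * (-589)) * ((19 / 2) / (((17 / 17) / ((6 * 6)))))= -201438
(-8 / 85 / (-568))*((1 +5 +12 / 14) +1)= 11 / 8449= 0.00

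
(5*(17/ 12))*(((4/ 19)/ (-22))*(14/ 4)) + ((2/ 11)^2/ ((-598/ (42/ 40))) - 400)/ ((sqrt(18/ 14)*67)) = -144716021*sqrt(7)/ 72719790 - 595/ 2508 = -5.50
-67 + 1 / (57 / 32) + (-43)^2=101606 / 57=1782.56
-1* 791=-791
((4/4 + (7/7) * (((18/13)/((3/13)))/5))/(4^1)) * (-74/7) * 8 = -1628/35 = -46.51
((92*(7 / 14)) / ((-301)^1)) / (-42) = 23 / 6321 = 0.00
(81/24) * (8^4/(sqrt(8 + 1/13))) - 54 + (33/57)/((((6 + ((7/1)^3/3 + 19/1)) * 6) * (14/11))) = -1091653/20216 + 4608 * sqrt(1365)/35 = 4810.19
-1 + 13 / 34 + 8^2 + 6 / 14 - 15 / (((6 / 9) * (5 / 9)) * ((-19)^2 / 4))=5443951 / 85918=63.36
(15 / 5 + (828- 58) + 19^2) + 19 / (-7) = 7919 / 7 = 1131.29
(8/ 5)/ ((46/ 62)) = 2.16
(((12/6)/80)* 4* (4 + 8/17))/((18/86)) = 1634/765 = 2.14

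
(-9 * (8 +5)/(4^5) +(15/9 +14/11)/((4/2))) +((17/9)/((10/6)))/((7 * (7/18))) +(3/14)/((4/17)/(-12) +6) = 182575055/101004288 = 1.81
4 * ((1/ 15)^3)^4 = 0.00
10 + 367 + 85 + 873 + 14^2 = 1531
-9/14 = -0.64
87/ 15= 29/ 5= 5.80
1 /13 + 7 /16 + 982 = 204363 /208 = 982.51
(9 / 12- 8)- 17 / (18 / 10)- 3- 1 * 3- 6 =-1033 / 36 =-28.69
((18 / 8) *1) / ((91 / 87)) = 783 / 364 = 2.15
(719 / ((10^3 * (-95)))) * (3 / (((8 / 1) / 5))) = -2157 / 152000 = -0.01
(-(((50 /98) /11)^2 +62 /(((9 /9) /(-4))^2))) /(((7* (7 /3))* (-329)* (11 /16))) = 13833477936 /51518379451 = 0.27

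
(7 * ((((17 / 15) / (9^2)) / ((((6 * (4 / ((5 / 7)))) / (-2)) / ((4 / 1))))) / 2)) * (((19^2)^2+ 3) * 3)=-1107754 / 243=-4558.66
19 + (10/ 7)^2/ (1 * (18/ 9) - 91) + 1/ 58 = 4804383/ 252938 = 18.99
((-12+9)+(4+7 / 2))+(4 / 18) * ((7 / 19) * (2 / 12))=4631 / 1026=4.51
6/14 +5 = 38/7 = 5.43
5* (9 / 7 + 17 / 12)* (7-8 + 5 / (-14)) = -21565 / 1176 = -18.34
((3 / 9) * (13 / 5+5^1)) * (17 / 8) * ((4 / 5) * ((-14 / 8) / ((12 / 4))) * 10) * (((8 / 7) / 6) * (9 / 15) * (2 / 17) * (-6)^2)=-304 / 25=-12.16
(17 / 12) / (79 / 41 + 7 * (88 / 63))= 2091 / 17276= 0.12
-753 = -753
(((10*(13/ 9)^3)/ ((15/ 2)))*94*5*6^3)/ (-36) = -8260720/ 729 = -11331.58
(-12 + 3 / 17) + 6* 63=6225 / 17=366.18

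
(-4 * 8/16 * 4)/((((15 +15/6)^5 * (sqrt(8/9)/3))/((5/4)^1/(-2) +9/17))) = 936 * sqrt(2)/892871875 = 0.00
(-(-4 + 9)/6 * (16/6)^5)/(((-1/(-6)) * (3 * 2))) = -81920/729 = -112.37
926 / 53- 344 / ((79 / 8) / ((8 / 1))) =-1093694 / 4187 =-261.21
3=3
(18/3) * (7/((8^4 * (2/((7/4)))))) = 147/16384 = 0.01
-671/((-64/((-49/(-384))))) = 1.34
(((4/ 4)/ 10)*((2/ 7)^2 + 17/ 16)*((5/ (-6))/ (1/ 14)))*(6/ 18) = -299/ 672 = -0.44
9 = 9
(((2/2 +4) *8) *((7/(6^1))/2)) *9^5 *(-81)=-111602610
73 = 73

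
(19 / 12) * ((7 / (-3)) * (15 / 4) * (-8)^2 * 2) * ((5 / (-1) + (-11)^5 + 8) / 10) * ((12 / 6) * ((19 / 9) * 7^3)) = 1116721004224 / 27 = 41360037193.48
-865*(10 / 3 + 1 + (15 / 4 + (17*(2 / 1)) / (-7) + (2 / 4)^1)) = -270745 / 84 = -3223.15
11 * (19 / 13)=209 / 13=16.08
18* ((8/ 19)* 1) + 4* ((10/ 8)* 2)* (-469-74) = -103026/ 19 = -5422.42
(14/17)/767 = 14/13039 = 0.00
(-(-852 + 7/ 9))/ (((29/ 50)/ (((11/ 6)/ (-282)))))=-44825/ 4698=-9.54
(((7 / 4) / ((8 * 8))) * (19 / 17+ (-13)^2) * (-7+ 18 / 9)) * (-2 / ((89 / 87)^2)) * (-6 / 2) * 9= -5171405715 / 4309024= -1200.13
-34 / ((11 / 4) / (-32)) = 395.64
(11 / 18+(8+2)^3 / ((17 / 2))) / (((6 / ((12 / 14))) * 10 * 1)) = 1.69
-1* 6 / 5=-6 / 5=-1.20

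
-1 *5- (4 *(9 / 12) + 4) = -12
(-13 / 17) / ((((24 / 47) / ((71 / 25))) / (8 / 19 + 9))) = -7765199 / 193800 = -40.07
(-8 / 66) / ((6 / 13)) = -26 / 99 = -0.26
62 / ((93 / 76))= 152 / 3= 50.67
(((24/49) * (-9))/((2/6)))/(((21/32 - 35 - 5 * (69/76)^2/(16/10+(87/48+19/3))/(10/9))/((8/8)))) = 17509042944/45974557769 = 0.38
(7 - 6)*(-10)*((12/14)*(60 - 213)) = 9180/7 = 1311.43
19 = 19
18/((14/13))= 117/7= 16.71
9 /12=3 /4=0.75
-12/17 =-0.71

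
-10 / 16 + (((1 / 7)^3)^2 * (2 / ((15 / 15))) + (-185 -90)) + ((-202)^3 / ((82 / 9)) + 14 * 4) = -34918073196869 / 38588872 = -904874.16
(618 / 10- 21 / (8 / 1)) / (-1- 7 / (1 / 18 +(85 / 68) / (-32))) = -44973 / 323320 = -0.14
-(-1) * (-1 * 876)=-876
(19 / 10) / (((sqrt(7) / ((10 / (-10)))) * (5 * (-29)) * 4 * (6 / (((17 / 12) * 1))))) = 323 * sqrt(7) / 2923200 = 0.00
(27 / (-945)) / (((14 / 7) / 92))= -46 / 35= -1.31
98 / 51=1.92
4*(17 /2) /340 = 1 /10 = 0.10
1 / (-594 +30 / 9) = -3 / 1772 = -0.00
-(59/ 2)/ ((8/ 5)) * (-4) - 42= 127/ 4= 31.75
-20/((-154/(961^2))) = 9235210/77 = 119937.79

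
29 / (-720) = -29 / 720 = -0.04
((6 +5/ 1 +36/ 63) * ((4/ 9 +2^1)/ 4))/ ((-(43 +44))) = -33/ 406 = -0.08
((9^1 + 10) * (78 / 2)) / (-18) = -247 / 6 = -41.17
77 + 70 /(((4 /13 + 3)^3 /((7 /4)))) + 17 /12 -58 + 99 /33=25571057 /954084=26.80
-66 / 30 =-11 / 5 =-2.20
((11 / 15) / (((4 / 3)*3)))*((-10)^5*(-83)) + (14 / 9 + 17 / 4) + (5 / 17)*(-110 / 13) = 1521669.98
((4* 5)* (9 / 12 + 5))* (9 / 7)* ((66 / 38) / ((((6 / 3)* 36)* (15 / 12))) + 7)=276069 / 266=1037.85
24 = 24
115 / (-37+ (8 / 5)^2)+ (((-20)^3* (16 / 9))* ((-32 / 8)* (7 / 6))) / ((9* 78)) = 248069875 / 2719899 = 91.21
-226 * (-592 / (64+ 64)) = 4181 / 4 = 1045.25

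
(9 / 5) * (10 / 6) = 3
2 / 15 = 0.13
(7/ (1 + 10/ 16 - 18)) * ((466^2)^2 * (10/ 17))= -26407767868160/ 2227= -11858000838.87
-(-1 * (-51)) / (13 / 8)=-408 / 13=-31.38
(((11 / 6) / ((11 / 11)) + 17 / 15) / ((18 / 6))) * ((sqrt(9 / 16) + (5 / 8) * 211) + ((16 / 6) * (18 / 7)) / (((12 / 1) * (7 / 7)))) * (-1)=-663851 / 5040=-131.72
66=66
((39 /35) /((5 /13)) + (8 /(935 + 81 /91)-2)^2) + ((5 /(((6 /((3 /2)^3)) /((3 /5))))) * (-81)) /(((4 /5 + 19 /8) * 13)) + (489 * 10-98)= 5024885572410235921 /1047822275058650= 4795.55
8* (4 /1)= 32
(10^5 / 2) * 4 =200000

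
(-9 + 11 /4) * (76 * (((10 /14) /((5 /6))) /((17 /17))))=-2850 /7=-407.14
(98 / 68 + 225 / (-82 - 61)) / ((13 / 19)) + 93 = 5865941 / 63206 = 92.81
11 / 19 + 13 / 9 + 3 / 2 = 1205 / 342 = 3.52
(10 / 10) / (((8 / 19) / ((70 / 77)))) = 95 / 44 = 2.16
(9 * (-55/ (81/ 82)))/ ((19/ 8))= -36080/ 171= -210.99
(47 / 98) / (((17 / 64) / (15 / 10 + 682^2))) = 99935536 / 119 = 839794.42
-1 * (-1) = 1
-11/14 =-0.79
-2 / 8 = -1 / 4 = -0.25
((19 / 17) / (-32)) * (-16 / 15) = 19 / 510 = 0.04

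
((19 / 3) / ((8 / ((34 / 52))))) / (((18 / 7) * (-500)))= -2261 / 5616000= -0.00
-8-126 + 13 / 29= -3873 / 29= -133.55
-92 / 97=-0.95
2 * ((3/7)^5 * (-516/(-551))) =250776/9260657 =0.03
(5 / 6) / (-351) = -5 / 2106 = -0.00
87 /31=2.81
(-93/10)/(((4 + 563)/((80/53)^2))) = -0.04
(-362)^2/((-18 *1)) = -65522/9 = -7280.22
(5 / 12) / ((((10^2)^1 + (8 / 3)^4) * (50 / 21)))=567 / 487840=0.00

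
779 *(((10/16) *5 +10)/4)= 81795/32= 2556.09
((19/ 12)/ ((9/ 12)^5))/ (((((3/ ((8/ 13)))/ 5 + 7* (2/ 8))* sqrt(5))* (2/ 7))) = 3.83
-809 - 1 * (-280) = -529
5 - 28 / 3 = -13 / 3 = -4.33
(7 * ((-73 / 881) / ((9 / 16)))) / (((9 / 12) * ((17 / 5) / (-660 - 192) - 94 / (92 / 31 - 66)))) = -0.92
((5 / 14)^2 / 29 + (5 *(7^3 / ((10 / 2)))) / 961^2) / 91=25037637 / 477685696124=0.00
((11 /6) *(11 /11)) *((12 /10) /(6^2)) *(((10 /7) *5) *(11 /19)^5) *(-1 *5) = -44289025 /311988474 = -0.14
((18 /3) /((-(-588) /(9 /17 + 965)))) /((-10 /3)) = -24621 /8330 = -2.96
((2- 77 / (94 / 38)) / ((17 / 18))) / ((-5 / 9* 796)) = 110889 / 1590010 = 0.07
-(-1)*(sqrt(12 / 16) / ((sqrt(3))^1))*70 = 35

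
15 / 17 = 0.88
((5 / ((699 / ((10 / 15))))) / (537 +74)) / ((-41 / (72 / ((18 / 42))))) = -560 / 17510649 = -0.00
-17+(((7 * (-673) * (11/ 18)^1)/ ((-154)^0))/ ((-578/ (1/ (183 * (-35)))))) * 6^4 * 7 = -2120317/ 88145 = -24.05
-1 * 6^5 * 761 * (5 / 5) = -5917536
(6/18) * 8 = 8/3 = 2.67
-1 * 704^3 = -348913664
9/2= 4.50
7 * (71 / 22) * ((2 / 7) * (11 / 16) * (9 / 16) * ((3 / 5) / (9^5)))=0.00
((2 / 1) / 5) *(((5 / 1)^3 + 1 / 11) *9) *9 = 222912 / 55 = 4052.95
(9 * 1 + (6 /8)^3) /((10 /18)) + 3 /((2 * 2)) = 5667 /320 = 17.71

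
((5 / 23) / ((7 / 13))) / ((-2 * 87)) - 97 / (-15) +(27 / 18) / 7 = 467738 / 70035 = 6.68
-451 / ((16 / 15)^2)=-101475 / 256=-396.39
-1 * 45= -45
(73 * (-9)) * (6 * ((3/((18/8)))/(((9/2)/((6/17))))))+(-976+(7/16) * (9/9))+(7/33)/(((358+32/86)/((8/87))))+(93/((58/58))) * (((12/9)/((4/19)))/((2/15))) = 3029.70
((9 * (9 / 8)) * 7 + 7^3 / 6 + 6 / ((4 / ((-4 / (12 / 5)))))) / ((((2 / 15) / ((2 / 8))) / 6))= 45195 / 32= 1412.34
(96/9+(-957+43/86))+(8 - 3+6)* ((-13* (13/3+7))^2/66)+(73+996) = 202015/54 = 3741.02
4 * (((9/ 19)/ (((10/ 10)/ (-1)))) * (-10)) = 360/ 19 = 18.95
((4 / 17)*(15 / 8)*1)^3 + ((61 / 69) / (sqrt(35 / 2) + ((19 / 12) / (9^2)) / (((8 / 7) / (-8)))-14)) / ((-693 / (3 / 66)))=533628*sqrt(70) / 3356213193641 + 1618258933182321 / 18844657623266552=0.09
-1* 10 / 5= -2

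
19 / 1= 19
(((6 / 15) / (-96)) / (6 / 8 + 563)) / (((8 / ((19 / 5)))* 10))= -19 / 54120000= -0.00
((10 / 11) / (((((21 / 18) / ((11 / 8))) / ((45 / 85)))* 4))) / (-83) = -135 / 79016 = -0.00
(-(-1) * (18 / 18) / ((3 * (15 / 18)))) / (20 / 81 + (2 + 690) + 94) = 81 / 159215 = 0.00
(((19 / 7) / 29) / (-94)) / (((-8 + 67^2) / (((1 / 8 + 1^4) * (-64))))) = 684 / 42753221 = 0.00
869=869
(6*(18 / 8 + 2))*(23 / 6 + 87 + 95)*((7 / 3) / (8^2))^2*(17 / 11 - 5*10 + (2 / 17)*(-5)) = -55673065 / 180224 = -308.91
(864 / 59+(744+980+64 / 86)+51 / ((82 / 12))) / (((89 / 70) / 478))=6079757954200 / 9257513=656737.72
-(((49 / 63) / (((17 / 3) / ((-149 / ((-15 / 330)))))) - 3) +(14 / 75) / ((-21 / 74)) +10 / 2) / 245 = -1726084 / 937125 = -1.84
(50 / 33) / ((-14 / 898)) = -22450 / 231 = -97.19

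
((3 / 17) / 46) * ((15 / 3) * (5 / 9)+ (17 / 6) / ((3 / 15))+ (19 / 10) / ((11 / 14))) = 19169 / 258060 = 0.07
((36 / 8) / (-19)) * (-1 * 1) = 9 / 38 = 0.24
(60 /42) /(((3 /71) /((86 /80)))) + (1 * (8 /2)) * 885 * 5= 1489853 /84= 17736.35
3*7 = 21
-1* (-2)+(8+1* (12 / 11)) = 122 / 11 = 11.09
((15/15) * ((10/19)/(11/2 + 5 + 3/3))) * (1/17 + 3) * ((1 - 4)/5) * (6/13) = -288/7429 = -0.04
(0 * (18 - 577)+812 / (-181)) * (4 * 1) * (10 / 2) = -16240 / 181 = -89.72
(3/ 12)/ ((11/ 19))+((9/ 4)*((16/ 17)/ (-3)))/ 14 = 1997/ 5236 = 0.38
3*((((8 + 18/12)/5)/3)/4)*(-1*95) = -361/8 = -45.12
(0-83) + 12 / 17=-1399 / 17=-82.29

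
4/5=0.80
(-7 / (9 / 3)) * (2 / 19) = -14 / 57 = -0.25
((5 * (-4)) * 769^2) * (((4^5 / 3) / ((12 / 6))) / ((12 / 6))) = -3027768320 / 3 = -1009256106.67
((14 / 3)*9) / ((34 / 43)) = 903 / 17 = 53.12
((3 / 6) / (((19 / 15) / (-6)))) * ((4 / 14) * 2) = -180 / 133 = -1.35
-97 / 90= -1.08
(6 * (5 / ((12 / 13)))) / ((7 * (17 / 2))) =65 / 119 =0.55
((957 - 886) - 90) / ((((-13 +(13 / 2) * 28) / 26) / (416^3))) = -210436096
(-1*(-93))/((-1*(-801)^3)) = 31/171307467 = 0.00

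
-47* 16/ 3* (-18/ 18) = 250.67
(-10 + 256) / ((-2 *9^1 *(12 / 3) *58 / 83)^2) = 282449 / 2906496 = 0.10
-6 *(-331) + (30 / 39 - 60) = 25048 / 13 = 1926.77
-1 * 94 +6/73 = -6856/73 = -93.92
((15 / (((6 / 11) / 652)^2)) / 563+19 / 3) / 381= 64307677 / 643509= 99.93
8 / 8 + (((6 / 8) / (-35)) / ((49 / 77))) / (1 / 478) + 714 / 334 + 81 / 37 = -32605423 / 3027710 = -10.77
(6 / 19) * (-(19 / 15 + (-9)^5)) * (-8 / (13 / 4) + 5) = 4496712 / 95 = 47333.81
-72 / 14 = -36 / 7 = -5.14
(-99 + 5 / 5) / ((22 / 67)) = -298.45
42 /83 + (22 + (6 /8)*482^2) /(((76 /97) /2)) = 1403009111 /3154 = 444834.85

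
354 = 354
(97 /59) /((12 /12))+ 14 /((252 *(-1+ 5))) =1.66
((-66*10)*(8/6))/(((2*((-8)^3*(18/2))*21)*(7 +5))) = 55/145152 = 0.00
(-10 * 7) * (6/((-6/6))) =420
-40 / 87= -0.46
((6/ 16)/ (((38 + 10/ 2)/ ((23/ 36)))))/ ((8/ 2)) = 23/ 16512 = 0.00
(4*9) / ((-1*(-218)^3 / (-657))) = -5913 / 2590058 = -0.00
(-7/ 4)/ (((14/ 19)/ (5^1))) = -95/ 8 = -11.88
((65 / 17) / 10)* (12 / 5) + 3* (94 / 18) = 16.58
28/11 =2.55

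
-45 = -45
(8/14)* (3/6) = 2/7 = 0.29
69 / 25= 2.76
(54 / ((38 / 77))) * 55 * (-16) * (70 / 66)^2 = -2058000 / 19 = -108315.79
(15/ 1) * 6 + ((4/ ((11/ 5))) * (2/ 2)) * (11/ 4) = 95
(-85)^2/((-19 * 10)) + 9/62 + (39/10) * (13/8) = -1486337/47120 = -31.54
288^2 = 82944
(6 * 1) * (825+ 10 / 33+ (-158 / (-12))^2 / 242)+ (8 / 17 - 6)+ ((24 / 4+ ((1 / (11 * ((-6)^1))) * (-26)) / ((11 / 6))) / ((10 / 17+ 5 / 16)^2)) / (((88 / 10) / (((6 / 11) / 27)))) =532528144031447 / 107568305460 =4950.60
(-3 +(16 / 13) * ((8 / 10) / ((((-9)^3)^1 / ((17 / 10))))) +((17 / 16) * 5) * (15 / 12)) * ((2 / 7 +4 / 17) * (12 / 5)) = 1710229979 / 375921000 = 4.55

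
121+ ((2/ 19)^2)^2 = 15768857/ 130321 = 121.00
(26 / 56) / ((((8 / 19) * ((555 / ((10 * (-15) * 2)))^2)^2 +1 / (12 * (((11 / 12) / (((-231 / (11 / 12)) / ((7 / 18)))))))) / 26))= -353210000 / 1579369603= -0.22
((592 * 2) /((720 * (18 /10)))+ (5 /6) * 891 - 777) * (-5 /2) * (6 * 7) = 190435 /54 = 3526.57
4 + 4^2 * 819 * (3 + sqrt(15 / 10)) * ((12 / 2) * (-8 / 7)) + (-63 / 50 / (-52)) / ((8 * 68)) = -381271321537 / 1414400 - 44928 * sqrt(6) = -379614.68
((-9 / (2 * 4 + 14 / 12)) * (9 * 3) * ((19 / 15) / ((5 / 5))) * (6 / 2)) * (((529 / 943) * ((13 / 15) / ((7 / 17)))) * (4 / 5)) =-95.15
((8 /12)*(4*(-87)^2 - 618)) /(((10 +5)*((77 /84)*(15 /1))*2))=39544 /825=47.93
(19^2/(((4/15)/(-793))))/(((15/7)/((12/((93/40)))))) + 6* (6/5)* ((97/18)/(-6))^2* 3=-2585674.19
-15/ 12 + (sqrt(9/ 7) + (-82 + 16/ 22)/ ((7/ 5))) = -18265/ 308 + 3*sqrt(7)/ 7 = -58.17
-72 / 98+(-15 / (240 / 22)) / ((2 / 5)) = -3271 / 784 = -4.17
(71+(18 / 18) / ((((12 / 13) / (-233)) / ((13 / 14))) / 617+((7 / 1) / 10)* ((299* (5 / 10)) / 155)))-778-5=-36130018064044 / 50850188837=-710.52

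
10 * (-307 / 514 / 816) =-1535 / 209712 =-0.01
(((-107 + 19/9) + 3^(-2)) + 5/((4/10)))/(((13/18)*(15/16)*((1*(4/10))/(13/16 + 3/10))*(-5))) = 75.81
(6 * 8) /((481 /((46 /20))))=552 /2405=0.23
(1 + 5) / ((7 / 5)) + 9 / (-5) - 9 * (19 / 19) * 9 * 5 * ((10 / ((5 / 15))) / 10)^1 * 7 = -8502.51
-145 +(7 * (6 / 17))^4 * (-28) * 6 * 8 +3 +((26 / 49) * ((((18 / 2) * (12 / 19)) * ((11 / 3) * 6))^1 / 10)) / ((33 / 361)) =-1026039617006 / 20462645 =-50142.08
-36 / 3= -12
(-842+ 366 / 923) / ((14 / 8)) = -3107200 / 6461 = -480.92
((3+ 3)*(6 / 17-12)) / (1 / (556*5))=-3302640 / 17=-194272.94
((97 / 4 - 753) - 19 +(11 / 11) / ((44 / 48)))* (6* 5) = -492795 / 22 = -22399.77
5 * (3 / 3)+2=7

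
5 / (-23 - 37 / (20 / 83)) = -100 / 3531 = -0.03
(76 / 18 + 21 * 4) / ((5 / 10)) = 1588 / 9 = 176.44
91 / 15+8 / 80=37 / 6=6.17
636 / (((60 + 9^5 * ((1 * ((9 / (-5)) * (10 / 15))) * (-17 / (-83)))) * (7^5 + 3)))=-4399 / 1680467123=-0.00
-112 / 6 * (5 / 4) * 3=-70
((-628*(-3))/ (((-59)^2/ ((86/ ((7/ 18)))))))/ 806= 1458216/ 9819901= 0.15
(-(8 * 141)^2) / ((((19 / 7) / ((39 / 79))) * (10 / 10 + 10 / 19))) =-151619.74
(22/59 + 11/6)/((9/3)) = 781/1062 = 0.74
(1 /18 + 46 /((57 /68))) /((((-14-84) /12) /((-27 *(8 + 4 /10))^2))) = -164348676 /475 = -345997.21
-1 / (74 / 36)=-18 / 37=-0.49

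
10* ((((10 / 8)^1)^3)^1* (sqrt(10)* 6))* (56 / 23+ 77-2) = 28695.74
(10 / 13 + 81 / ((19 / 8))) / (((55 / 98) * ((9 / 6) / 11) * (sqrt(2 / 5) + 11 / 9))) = 55715352 / 109421 -45585288 * sqrt(10) / 547105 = 245.70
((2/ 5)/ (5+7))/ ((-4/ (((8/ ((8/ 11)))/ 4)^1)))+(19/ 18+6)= 10127/ 1440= 7.03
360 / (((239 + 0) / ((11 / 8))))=495 / 239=2.07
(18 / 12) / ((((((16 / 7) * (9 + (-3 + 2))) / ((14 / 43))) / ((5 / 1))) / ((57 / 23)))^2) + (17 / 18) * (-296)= -279.48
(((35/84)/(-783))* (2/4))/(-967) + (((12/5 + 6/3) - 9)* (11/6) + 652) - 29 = 55839109453/90859320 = 614.57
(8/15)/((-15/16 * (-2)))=0.28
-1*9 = -9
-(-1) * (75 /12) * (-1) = -25 /4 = -6.25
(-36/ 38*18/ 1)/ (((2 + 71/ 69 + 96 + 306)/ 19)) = -22356/ 27947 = -0.80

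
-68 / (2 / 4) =-136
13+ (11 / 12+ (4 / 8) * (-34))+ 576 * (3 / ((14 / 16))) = 165629 / 84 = 1971.77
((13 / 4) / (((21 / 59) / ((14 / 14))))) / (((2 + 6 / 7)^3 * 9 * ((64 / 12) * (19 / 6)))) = 37583 / 14592000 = 0.00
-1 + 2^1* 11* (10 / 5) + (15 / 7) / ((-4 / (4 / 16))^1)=4801 / 112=42.87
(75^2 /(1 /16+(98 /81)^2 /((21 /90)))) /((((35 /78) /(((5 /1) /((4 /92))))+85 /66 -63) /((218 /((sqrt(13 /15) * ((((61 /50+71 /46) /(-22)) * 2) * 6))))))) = 274655834046000 * sqrt(195) /1716016392433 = 2235.04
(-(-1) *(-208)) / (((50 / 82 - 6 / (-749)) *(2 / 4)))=-12774944 / 18971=-673.39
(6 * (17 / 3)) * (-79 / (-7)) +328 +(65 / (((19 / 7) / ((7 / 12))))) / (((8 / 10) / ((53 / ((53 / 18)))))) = 1091689 / 1064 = 1026.02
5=5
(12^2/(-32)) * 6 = -27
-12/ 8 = -1.50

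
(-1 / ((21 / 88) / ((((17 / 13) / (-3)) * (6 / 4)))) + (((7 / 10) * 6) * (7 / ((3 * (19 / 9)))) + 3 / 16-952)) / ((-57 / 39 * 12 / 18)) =391900867 / 404320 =969.28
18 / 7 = 2.57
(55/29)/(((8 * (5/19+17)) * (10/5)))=1045/152192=0.01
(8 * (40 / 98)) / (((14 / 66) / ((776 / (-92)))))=-1024320 / 7889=-129.84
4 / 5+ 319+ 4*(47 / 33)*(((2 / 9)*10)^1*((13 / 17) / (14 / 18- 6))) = 891839 / 2805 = 317.95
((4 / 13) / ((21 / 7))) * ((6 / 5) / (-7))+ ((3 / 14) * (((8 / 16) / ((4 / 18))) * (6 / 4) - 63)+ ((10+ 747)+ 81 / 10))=1095357 / 1456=752.31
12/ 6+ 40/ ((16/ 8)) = 22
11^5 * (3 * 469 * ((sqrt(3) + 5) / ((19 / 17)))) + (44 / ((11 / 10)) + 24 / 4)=3852178869 * sqrt(3) / 19 + 19260895219 / 19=1364898144.21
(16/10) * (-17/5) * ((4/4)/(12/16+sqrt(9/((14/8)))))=3808/4275 - 4352 * sqrt(7)/4275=-1.80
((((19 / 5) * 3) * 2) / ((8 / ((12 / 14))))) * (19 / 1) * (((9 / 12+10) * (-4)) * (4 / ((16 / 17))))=-2375019 / 280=-8482.21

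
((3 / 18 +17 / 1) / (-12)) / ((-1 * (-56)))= -103 / 4032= -0.03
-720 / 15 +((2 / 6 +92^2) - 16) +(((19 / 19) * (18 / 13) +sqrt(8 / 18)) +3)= 109270 / 13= 8405.38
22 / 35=0.63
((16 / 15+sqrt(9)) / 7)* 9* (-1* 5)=-183 / 7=-26.14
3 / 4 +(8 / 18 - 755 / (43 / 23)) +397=-8735 / 1548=-5.64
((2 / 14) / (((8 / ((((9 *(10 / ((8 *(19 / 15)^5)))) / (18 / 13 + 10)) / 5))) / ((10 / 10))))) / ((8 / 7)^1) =88846875 / 93814438912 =0.00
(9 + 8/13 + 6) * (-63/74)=-13.29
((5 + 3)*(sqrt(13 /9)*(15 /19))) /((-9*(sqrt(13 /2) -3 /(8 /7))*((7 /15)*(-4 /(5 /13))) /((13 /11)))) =-80*sqrt(13) /209 -4160*sqrt(2) /4389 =-2.72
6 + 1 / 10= 61 / 10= 6.10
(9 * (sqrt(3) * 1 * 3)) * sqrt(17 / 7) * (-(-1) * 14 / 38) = 26.85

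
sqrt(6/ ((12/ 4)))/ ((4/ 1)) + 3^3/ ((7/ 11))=sqrt(2)/ 4 + 297/ 7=42.78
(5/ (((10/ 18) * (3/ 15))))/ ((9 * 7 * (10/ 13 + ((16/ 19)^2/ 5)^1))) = 117325/ 149646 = 0.78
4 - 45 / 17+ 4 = 91 / 17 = 5.35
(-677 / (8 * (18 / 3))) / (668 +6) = -677 / 32352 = -0.02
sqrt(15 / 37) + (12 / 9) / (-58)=-2 / 87 + sqrt(555) / 37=0.61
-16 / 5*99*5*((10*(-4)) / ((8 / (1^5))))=7920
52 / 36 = 13 / 9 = 1.44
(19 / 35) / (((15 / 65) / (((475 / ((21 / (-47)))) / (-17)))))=1102855 / 7497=147.11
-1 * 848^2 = -719104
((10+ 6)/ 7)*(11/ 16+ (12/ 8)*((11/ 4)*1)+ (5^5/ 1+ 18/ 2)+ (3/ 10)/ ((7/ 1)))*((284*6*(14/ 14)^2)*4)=11980885344/ 245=48901572.83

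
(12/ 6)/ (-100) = -1/ 50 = -0.02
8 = 8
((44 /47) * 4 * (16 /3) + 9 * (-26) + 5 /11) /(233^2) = -331253 /84202239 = -0.00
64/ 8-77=-69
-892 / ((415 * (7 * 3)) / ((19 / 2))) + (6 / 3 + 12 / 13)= 221008 / 113295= 1.95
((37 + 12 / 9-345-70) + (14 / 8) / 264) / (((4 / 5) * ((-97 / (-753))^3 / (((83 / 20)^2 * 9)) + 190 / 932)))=-817771089646288473291 / 354110872159054912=-2309.36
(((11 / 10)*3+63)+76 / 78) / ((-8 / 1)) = -26237 / 3120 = -8.41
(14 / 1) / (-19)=-14 / 19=-0.74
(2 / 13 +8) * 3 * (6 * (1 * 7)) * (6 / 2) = 40068 / 13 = 3082.15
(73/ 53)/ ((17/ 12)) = 876/ 901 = 0.97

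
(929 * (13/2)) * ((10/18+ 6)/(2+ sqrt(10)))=-712543/54+ 712543 * sqrt(10)/108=7668.27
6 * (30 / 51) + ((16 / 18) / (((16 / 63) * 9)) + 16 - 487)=-142927 / 306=-467.08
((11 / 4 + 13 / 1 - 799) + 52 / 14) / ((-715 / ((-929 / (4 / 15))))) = -4679373 / 1232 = -3798.19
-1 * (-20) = 20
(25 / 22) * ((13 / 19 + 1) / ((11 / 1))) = 400 / 2299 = 0.17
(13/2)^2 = 169/4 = 42.25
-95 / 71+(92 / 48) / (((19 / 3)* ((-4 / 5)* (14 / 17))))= -543125 / 302176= -1.80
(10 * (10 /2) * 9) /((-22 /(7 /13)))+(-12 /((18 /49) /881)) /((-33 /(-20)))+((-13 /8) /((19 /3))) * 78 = -155370337 /8892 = -17473.05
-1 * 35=-35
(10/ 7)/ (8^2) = 5/ 224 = 0.02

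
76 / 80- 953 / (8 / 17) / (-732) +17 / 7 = 1259507 / 204960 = 6.15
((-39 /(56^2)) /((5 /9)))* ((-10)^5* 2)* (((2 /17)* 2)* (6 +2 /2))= 877500 /119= 7373.95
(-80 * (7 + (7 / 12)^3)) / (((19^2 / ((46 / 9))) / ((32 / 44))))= -5721940 / 964953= -5.93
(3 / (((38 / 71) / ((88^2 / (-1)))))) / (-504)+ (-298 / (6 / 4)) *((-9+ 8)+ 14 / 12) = 63458 / 1197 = 53.01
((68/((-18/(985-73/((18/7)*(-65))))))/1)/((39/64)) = -1254421568/205335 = -6109.15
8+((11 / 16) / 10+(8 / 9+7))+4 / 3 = 24899 / 1440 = 17.29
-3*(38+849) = -2661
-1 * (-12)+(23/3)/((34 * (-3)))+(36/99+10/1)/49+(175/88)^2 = 934192265/58056768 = 16.09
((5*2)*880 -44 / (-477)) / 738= 11.92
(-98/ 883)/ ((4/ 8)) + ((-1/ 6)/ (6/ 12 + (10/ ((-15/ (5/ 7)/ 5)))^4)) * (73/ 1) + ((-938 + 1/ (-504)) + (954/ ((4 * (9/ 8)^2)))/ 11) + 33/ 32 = -1044738236558879/ 1135049368992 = -920.43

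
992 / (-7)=-992 / 7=-141.71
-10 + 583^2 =339879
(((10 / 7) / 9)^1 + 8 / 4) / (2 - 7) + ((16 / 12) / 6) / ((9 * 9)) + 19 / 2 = 9.07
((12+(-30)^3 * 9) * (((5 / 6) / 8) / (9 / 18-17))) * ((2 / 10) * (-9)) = -60747 / 22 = -2761.23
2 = 2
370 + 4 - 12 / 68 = 6355 / 17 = 373.82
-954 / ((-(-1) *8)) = -119.25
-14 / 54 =-7 / 27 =-0.26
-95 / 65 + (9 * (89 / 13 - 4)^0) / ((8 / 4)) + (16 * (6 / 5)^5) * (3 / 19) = 14395073 / 1543750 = 9.32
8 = 8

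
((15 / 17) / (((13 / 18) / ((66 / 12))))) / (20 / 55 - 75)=-16335 / 181441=-0.09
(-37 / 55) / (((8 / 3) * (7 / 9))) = -999 / 3080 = -0.32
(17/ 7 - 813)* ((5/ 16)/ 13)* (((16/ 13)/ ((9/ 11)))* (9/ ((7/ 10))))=-3120700/ 8281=-376.85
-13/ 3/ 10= -13/ 30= -0.43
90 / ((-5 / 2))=-36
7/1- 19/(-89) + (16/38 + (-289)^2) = 141246921/1691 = 83528.63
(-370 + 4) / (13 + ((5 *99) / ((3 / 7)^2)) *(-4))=122 / 3589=0.03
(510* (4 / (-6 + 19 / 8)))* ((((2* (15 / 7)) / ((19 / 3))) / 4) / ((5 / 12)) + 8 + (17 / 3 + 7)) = -45739520 / 3857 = -11858.83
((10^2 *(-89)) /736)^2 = 4950625 /33856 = 146.23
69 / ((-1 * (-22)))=69 / 22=3.14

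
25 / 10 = 5 / 2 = 2.50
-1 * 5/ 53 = -5/ 53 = -0.09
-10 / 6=-5 / 3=-1.67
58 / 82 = 29 / 41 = 0.71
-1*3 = -3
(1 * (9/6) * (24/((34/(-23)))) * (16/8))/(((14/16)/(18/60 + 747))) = -24750576/595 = -41597.61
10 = 10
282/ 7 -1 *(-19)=415/ 7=59.29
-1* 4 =-4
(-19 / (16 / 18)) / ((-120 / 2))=57 / 160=0.36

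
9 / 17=0.53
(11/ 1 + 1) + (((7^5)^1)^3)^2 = 22539340290692258087863261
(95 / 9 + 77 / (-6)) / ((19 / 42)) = -287 / 57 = -5.04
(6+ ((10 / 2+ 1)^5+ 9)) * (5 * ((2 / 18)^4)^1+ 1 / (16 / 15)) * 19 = 4860038785 / 34992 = 138890.00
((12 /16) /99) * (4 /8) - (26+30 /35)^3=-1754193065 /90552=-19372.22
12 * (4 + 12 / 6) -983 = -911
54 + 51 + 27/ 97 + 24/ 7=73812/ 679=108.71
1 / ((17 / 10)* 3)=10 / 51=0.20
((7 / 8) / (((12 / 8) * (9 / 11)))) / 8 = 77 / 864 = 0.09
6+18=24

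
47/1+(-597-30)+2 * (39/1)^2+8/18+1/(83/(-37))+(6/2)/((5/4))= 9204529/3735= 2464.40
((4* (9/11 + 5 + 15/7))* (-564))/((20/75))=-67350.39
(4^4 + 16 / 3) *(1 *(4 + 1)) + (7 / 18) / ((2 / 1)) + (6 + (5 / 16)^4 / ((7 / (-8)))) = 677556743 / 516096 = 1312.85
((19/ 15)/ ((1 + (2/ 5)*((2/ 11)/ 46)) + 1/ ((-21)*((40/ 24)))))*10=168245/ 12924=13.02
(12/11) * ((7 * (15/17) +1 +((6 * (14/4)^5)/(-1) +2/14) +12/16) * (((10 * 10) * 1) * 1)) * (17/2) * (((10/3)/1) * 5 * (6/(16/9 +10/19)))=-1918855659375/15169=-126498494.26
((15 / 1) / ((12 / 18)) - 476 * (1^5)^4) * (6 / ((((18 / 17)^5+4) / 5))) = -19317154485 / 7568996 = -2552.14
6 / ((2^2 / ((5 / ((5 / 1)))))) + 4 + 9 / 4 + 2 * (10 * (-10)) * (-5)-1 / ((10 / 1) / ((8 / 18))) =181387 / 180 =1007.71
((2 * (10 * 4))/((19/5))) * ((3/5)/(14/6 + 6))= 1.52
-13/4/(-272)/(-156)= -1/13056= -0.00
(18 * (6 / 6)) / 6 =3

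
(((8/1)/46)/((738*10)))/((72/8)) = 1/381915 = 0.00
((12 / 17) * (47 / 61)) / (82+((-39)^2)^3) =564 / 3648937365191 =0.00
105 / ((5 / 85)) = 1785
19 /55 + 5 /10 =0.85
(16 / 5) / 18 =0.18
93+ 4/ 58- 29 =1858/ 29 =64.07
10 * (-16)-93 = -253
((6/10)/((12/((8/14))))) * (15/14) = 3/98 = 0.03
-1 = -1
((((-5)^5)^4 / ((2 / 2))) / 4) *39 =3719329833984375 / 4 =929832458496093.75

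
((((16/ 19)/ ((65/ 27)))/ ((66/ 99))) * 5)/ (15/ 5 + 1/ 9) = 1458/ 1729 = 0.84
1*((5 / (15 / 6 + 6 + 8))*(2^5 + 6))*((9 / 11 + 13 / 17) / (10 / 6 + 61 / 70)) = 7.18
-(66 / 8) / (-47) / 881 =33 / 165628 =0.00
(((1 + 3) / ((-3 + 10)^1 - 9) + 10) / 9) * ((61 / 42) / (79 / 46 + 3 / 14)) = 0.67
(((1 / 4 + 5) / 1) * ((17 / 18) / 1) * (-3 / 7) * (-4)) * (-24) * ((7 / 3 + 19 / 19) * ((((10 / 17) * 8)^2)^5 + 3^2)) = -429497455357804161640 / 118587876497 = -3621765293.76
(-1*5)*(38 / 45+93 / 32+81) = -122041 / 288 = -423.75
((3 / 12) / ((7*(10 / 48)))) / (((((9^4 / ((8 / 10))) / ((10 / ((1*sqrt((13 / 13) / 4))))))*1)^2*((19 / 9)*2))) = 256 / 1060224795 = 0.00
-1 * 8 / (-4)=2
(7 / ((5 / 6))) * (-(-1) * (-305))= -2562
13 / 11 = 1.18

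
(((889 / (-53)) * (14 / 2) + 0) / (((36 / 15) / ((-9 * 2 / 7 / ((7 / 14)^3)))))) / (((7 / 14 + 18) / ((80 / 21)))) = 406400 / 1961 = 207.24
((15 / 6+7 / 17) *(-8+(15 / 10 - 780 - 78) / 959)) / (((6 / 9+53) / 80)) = -101318580 / 2624783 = -38.60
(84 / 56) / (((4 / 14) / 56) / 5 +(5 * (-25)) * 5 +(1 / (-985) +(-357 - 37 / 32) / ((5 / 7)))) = -2316720 / 1739731223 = -0.00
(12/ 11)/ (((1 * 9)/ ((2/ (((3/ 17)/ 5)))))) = 680/ 99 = 6.87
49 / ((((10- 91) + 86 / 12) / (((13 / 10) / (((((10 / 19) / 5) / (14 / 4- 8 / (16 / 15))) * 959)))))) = 10374 / 303455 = 0.03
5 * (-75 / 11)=-375 / 11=-34.09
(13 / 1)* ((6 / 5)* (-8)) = -624 / 5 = -124.80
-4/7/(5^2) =-4/175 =-0.02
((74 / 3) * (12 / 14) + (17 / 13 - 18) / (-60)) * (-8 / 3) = -233918 / 4095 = -57.12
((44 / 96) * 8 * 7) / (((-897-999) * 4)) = -77 / 22752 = -0.00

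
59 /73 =0.81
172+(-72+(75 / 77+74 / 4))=18399 / 154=119.47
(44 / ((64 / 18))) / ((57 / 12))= 99 / 38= 2.61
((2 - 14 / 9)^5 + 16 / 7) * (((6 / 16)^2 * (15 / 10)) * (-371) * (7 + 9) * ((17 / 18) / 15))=-53606797 / 295245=-181.57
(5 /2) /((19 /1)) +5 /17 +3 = 2213 /646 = 3.43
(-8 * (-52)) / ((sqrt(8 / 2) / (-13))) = -2704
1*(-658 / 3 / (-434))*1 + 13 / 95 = 5674 / 8835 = 0.64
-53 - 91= -144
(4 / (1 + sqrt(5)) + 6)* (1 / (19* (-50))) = -1 / 190-sqrt(5) / 950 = -0.01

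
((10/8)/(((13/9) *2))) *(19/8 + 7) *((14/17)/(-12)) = -7875/28288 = -0.28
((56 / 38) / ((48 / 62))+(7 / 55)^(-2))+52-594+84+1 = -2197319 / 5586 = -393.36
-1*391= -391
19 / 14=1.36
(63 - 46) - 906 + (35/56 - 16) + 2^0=-7227/8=-903.38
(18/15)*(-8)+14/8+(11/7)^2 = -5273/980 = -5.38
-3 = -3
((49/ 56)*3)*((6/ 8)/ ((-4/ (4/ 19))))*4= -63/ 152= -0.41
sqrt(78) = 8.83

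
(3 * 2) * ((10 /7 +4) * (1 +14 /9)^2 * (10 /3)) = 709.07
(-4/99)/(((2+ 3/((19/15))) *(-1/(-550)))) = -3800/747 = -5.09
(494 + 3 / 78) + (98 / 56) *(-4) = 12663 / 26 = 487.04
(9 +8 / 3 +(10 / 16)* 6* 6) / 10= 3.42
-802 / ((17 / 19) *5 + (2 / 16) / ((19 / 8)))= -7619 / 43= -177.19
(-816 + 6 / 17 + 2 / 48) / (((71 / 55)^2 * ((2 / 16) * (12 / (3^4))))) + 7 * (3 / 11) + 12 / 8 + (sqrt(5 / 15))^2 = -298923857657 / 11312004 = -26425.37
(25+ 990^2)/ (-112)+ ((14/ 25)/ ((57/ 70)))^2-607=-85128350933/ 9097200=-9357.64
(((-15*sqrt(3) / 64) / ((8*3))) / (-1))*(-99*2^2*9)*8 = -4455*sqrt(3) / 16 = -482.27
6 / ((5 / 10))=12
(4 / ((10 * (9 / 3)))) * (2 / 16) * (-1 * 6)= -1 / 10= -0.10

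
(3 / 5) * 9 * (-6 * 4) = -648 / 5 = -129.60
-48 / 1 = -48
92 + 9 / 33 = 1015 / 11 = 92.27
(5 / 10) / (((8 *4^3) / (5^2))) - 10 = -10215 / 1024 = -9.98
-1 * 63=-63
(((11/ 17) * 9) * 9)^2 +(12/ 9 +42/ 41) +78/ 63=228142095/ 82943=2750.59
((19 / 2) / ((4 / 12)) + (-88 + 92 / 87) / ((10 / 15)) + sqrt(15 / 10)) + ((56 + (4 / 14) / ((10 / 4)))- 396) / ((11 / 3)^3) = -293993071 / 2701930 + sqrt(6) / 2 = -107.58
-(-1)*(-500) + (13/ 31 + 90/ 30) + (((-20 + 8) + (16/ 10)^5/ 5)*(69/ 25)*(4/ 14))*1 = -42754912246/ 84765625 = -504.39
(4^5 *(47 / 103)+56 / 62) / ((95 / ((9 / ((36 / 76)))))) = 93.63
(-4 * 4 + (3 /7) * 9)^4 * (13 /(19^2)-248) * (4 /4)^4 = -4672738946875 /866761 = -5391035.07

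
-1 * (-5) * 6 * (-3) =-90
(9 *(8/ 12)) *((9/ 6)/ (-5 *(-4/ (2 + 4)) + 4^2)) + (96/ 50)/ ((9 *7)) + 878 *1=26750203/ 30450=878.50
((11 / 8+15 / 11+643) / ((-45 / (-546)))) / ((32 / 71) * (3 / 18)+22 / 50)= 141210125 / 9284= 15210.05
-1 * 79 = -79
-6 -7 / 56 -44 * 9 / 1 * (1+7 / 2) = -14305 / 8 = -1788.12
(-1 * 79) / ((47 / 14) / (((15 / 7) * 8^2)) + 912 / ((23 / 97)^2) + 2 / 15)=-26746240 / 5491898549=-0.00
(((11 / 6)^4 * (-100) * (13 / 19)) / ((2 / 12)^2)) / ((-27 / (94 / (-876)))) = -223641275 / 2022246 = -110.59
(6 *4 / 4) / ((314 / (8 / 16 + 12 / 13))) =111 / 4082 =0.03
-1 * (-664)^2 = -440896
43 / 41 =1.05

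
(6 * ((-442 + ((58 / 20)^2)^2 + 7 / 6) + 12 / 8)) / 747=-11058157 / 3735000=-2.96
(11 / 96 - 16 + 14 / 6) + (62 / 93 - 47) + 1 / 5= -28649 / 480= -59.69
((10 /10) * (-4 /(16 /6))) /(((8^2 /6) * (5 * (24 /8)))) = -3 /320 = -0.01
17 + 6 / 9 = 53 / 3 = 17.67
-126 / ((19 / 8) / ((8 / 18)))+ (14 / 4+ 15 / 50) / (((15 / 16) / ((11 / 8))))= -25658 / 1425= -18.01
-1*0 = 0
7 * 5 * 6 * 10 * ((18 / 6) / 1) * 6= 37800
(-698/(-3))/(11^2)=1.92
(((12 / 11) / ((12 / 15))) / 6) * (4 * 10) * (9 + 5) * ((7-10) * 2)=-8400 / 11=-763.64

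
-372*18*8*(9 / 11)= -43828.36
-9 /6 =-1.50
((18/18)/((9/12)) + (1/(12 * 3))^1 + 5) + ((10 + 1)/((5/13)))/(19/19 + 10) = 1613/180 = 8.96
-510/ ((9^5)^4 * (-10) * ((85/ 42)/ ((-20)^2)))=1120/ 1350851717672992089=0.00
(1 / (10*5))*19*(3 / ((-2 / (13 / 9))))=-247 / 300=-0.82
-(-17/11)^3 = 4913/1331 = 3.69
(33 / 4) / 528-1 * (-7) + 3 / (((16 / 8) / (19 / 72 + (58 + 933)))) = 286831 / 192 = 1493.91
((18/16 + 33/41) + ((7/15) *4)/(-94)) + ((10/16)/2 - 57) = -25333489/462480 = -54.78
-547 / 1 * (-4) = 2188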